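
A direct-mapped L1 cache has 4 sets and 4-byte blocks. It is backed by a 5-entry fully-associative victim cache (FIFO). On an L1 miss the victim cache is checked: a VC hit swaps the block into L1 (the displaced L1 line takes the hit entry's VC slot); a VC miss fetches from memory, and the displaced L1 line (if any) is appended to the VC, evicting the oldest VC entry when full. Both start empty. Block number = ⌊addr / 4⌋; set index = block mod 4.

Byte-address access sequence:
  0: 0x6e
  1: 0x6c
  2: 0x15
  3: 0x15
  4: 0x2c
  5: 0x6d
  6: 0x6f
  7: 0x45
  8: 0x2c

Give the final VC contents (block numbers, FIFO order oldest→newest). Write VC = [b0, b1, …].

VC = [27, 5]

#0 0x6e→b27/s3 MISS; vc=[]
#1 0x6c→b27/s3 L1-HIT; vc=[]
#2 0x15→b5/s1 MISS; vc=[]
#3 0x15→b5/s1 L1-HIT; vc=[]
#4 0x2c→b11/s3 MISS; vc=[27]
#5 0x6d→b27/s3 VC-HIT; vc=[11]
#6 0x6f→b27/s3 L1-HIT; vc=[11]
#7 0x45→b17/s1 MISS; vc=[11,5]
#8 0x2c→b11/s3 VC-HIT; vc=[27,5]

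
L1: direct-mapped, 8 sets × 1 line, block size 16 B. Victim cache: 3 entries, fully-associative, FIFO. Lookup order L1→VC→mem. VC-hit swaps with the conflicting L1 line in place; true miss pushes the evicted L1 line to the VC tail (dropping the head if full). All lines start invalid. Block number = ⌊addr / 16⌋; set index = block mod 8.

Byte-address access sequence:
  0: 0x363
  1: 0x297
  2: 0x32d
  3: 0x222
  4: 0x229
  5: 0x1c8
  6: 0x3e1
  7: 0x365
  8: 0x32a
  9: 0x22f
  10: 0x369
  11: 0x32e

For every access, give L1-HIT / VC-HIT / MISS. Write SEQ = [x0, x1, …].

0: 0x363 (blk 54, set 6) → MISS  vc=[]
1: 0x297 (blk 41, set 1) → MISS  vc=[]
2: 0x32d (blk 50, set 2) → MISS  vc=[]
3: 0x222 (blk 34, set 2) → MISS  vc=[50]
4: 0x229 (blk 34, set 2) → L1-HIT  vc=[50]
5: 0x1c8 (blk 28, set 4) → MISS  vc=[50]
6: 0x3e1 (blk 62, set 6) → MISS  vc=[50, 54]
7: 0x365 (blk 54, set 6) → VC-HIT  vc=[50, 62]
8: 0x32a (blk 50, set 2) → VC-HIT  vc=[34, 62]
9: 0x22f (blk 34, set 2) → VC-HIT  vc=[50, 62]
10: 0x369 (blk 54, set 6) → L1-HIT  vc=[50, 62]
11: 0x32e (blk 50, set 2) → VC-HIT  vc=[34, 62]

SEQ = [MISS, MISS, MISS, MISS, L1-HIT, MISS, MISS, VC-HIT, VC-HIT, VC-HIT, L1-HIT, VC-HIT]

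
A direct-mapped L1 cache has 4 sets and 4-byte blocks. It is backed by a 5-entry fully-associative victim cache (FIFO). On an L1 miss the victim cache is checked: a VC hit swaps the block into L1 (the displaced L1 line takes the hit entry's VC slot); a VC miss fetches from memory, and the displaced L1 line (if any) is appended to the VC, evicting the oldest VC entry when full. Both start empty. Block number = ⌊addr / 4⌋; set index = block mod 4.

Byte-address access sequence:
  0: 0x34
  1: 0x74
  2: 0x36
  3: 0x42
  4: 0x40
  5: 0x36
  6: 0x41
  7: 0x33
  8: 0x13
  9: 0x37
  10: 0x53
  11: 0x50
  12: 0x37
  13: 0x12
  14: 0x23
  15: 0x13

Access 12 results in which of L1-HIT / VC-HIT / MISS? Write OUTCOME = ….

0: 0x34 (blk 13, set 1) → MISS  vc=[]
1: 0x74 (blk 29, set 1) → MISS  vc=[13]
2: 0x36 (blk 13, set 1) → VC-HIT  vc=[29]
3: 0x42 (blk 16, set 0) → MISS  vc=[29]
4: 0x40 (blk 16, set 0) → L1-HIT  vc=[29]
5: 0x36 (blk 13, set 1) → L1-HIT  vc=[29]
6: 0x41 (blk 16, set 0) → L1-HIT  vc=[29]
7: 0x33 (blk 12, set 0) → MISS  vc=[29, 16]
8: 0x13 (blk 4, set 0) → MISS  vc=[29, 16, 12]
9: 0x37 (blk 13, set 1) → L1-HIT  vc=[29, 16, 12]
10: 0x53 (blk 20, set 0) → MISS  vc=[29, 16, 12, 4]
11: 0x50 (blk 20, set 0) → L1-HIT  vc=[29, 16, 12, 4]
12: 0x37 (blk 13, set 1) → L1-HIT  vc=[29, 16, 12, 4]
13: 0x12 (blk 4, set 0) → VC-HIT  vc=[29, 16, 12, 20]
14: 0x23 (blk 8, set 0) → MISS  vc=[29, 16, 12, 20, 4]
15: 0x13 (blk 4, set 0) → VC-HIT  vc=[29, 16, 12, 20, 8]

OUTCOME = L1-HIT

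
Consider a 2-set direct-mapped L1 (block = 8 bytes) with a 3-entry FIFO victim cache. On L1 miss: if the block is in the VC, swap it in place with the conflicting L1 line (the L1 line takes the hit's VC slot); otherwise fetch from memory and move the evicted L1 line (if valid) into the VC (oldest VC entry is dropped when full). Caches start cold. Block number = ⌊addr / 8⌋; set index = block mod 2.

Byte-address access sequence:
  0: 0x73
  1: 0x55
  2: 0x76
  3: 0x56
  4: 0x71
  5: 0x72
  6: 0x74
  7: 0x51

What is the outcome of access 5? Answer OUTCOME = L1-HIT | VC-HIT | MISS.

OUTCOME = L1-HIT

  [0] addr=0x73 blk=14 s=0: MISS | VC []
  [1] addr=0x55 blk=10 s=0: MISS | VC [14]
  [2] addr=0x76 blk=14 s=0: VC-HIT | VC [10]
  [3] addr=0x56 blk=10 s=0: VC-HIT | VC [14]
  [4] addr=0x71 blk=14 s=0: VC-HIT | VC [10]
  [5] addr=0x72 blk=14 s=0: L1-HIT | VC [10]
  [6] addr=0x74 blk=14 s=0: L1-HIT | VC [10]
  [7] addr=0x51 blk=10 s=0: VC-HIT | VC [14]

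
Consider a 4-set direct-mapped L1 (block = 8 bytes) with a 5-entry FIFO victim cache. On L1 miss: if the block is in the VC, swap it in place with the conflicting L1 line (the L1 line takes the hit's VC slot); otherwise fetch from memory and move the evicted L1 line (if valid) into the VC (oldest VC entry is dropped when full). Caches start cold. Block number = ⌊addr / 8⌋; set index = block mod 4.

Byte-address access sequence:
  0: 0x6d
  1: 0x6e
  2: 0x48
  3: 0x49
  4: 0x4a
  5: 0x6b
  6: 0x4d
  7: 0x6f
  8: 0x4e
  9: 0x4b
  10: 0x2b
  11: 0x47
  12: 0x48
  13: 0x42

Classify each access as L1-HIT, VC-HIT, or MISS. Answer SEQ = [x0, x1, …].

SEQ = [MISS, L1-HIT, MISS, L1-HIT, L1-HIT, VC-HIT, VC-HIT, VC-HIT, VC-HIT, L1-HIT, MISS, MISS, VC-HIT, L1-HIT]

0: 0x6d (blk 13, set 1) → MISS  vc=[]
1: 0x6e (blk 13, set 1) → L1-HIT  vc=[]
2: 0x48 (blk 9, set 1) → MISS  vc=[13]
3: 0x49 (blk 9, set 1) → L1-HIT  vc=[13]
4: 0x4a (blk 9, set 1) → L1-HIT  vc=[13]
5: 0x6b (blk 13, set 1) → VC-HIT  vc=[9]
6: 0x4d (blk 9, set 1) → VC-HIT  vc=[13]
7: 0x6f (blk 13, set 1) → VC-HIT  vc=[9]
8: 0x4e (blk 9, set 1) → VC-HIT  vc=[13]
9: 0x4b (blk 9, set 1) → L1-HIT  vc=[13]
10: 0x2b (blk 5, set 1) → MISS  vc=[13, 9]
11: 0x47 (blk 8, set 0) → MISS  vc=[13, 9]
12: 0x48 (blk 9, set 1) → VC-HIT  vc=[13, 5]
13: 0x42 (blk 8, set 0) → L1-HIT  vc=[13, 5]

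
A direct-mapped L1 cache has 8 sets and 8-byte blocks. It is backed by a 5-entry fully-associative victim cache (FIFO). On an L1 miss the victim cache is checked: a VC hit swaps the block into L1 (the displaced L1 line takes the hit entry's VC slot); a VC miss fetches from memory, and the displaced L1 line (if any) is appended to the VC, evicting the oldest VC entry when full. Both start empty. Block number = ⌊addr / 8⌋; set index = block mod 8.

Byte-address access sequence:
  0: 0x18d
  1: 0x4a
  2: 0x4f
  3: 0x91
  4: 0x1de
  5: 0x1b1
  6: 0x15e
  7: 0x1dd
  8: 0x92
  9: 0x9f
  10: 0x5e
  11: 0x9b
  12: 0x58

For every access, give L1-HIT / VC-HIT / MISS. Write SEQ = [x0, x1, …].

#0 0x18d→b49/s1 MISS; vc=[]
#1 0x4a→b9/s1 MISS; vc=[49]
#2 0x4f→b9/s1 L1-HIT; vc=[49]
#3 0x91→b18/s2 MISS; vc=[49]
#4 0x1de→b59/s3 MISS; vc=[49]
#5 0x1b1→b54/s6 MISS; vc=[49]
#6 0x15e→b43/s3 MISS; vc=[49,59]
#7 0x1dd→b59/s3 VC-HIT; vc=[49,43]
#8 0x92→b18/s2 L1-HIT; vc=[49,43]
#9 0x9f→b19/s3 MISS; vc=[49,43,59]
#10 0x5e→b11/s3 MISS; vc=[49,43,59,19]
#11 0x9b→b19/s3 VC-HIT; vc=[49,43,59,11]
#12 0x58→b11/s3 VC-HIT; vc=[49,43,59,19]

SEQ = [MISS, MISS, L1-HIT, MISS, MISS, MISS, MISS, VC-HIT, L1-HIT, MISS, MISS, VC-HIT, VC-HIT]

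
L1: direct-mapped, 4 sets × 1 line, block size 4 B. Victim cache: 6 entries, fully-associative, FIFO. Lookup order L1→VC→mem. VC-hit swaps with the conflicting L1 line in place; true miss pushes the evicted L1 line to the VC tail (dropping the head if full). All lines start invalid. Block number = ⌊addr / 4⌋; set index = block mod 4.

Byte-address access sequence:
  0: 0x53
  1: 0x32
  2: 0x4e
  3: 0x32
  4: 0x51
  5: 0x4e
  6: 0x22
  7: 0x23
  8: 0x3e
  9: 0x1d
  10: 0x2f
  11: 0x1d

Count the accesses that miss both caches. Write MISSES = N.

MISSES = 7

  [0] addr=0x53 blk=20 s=0: MISS | VC []
  [1] addr=0x32 blk=12 s=0: MISS | VC [20]
  [2] addr=0x4e blk=19 s=3: MISS | VC [20]
  [3] addr=0x32 blk=12 s=0: L1-HIT | VC [20]
  [4] addr=0x51 blk=20 s=0: VC-HIT | VC [12]
  [5] addr=0x4e blk=19 s=3: L1-HIT | VC [12]
  [6] addr=0x22 blk=8 s=0: MISS | VC [12, 20]
  [7] addr=0x23 blk=8 s=0: L1-HIT | VC [12, 20]
  [8] addr=0x3e blk=15 s=3: MISS | VC [12, 20, 19]
  [9] addr=0x1d blk=7 s=3: MISS | VC [12, 20, 19, 15]
  [10] addr=0x2f blk=11 s=3: MISS | VC [12, 20, 19, 15, 7]
  [11] addr=0x1d blk=7 s=3: VC-HIT | VC [12, 20, 19, 15, 11]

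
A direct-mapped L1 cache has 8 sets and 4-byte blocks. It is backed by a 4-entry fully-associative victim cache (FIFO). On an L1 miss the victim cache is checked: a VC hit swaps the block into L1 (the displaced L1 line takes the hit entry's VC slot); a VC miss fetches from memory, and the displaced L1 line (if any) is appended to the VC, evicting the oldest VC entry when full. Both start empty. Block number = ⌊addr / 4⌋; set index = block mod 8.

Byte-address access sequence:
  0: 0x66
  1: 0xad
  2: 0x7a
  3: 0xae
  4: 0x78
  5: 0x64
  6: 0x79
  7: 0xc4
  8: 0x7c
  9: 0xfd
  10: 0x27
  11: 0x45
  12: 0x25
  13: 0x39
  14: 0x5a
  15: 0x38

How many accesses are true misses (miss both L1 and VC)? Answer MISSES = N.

MISSES = 10

0: 0x66 (blk 25, set 1) → MISS  vc=[]
1: 0xad (blk 43, set 3) → MISS  vc=[]
2: 0x7a (blk 30, set 6) → MISS  vc=[]
3: 0xae (blk 43, set 3) → L1-HIT  vc=[]
4: 0x78 (blk 30, set 6) → L1-HIT  vc=[]
5: 0x64 (blk 25, set 1) → L1-HIT  vc=[]
6: 0x79 (blk 30, set 6) → L1-HIT  vc=[]
7: 0xc4 (blk 49, set 1) → MISS  vc=[25]
8: 0x7c (blk 31, set 7) → MISS  vc=[25]
9: 0xfd (blk 63, set 7) → MISS  vc=[25, 31]
10: 0x27 (blk 9, set 1) → MISS  vc=[25, 31, 49]
11: 0x45 (blk 17, set 1) → MISS  vc=[25, 31, 49, 9]
12: 0x25 (blk 9, set 1) → VC-HIT  vc=[25, 31, 49, 17]
13: 0x39 (blk 14, set 6) → MISS  vc=[31, 49, 17, 30]
14: 0x5a (blk 22, set 6) → MISS  vc=[49, 17, 30, 14]
15: 0x38 (blk 14, set 6) → VC-HIT  vc=[49, 17, 30, 22]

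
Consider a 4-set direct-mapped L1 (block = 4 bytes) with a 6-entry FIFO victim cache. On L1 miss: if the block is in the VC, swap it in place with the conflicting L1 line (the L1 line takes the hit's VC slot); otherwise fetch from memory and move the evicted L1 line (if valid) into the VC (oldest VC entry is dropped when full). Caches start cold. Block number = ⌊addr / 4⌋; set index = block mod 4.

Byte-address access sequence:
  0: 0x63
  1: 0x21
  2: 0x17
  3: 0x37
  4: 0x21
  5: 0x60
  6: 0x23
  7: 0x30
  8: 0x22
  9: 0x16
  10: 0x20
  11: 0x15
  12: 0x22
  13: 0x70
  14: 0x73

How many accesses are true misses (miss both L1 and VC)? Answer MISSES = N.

MISSES = 6

  [0] addr=0x63 blk=24 s=0: MISS | VC []
  [1] addr=0x21 blk=8 s=0: MISS | VC [24]
  [2] addr=0x17 blk=5 s=1: MISS | VC [24]
  [3] addr=0x37 blk=13 s=1: MISS | VC [24, 5]
  [4] addr=0x21 blk=8 s=0: L1-HIT | VC [24, 5]
  [5] addr=0x60 blk=24 s=0: VC-HIT | VC [8, 5]
  [6] addr=0x23 blk=8 s=0: VC-HIT | VC [24, 5]
  [7] addr=0x30 blk=12 s=0: MISS | VC [24, 5, 8]
  [8] addr=0x22 blk=8 s=0: VC-HIT | VC [24, 5, 12]
  [9] addr=0x16 blk=5 s=1: VC-HIT | VC [24, 13, 12]
  [10] addr=0x20 blk=8 s=0: L1-HIT | VC [24, 13, 12]
  [11] addr=0x15 blk=5 s=1: L1-HIT | VC [24, 13, 12]
  [12] addr=0x22 blk=8 s=0: L1-HIT | VC [24, 13, 12]
  [13] addr=0x70 blk=28 s=0: MISS | VC [24, 13, 12, 8]
  [14] addr=0x73 blk=28 s=0: L1-HIT | VC [24, 13, 12, 8]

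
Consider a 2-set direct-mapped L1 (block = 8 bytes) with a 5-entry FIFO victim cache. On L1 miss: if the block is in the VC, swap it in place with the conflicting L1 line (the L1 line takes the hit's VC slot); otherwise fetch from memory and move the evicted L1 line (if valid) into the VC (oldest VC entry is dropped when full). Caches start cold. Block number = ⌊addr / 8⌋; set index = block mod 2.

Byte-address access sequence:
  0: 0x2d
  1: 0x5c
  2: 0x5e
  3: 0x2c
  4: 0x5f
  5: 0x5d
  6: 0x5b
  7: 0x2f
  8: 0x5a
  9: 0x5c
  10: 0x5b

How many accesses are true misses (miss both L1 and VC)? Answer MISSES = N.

0: 0x2d (blk 5, set 1) → MISS  vc=[]
1: 0x5c (blk 11, set 1) → MISS  vc=[5]
2: 0x5e (blk 11, set 1) → L1-HIT  vc=[5]
3: 0x2c (blk 5, set 1) → VC-HIT  vc=[11]
4: 0x5f (blk 11, set 1) → VC-HIT  vc=[5]
5: 0x5d (blk 11, set 1) → L1-HIT  vc=[5]
6: 0x5b (blk 11, set 1) → L1-HIT  vc=[5]
7: 0x2f (blk 5, set 1) → VC-HIT  vc=[11]
8: 0x5a (blk 11, set 1) → VC-HIT  vc=[5]
9: 0x5c (blk 11, set 1) → L1-HIT  vc=[5]
10: 0x5b (blk 11, set 1) → L1-HIT  vc=[5]

MISSES = 2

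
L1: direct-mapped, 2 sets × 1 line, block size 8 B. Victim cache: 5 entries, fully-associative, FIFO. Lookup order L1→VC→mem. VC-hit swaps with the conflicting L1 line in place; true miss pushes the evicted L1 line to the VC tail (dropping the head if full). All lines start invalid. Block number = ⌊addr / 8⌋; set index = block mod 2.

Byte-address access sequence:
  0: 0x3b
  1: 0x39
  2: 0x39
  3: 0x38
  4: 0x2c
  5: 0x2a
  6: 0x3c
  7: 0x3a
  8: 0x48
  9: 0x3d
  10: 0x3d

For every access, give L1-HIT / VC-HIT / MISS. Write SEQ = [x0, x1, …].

SEQ = [MISS, L1-HIT, L1-HIT, L1-HIT, MISS, L1-HIT, VC-HIT, L1-HIT, MISS, VC-HIT, L1-HIT]

#0 0x3b→b7/s1 MISS; vc=[]
#1 0x39→b7/s1 L1-HIT; vc=[]
#2 0x39→b7/s1 L1-HIT; vc=[]
#3 0x38→b7/s1 L1-HIT; vc=[]
#4 0x2c→b5/s1 MISS; vc=[7]
#5 0x2a→b5/s1 L1-HIT; vc=[7]
#6 0x3c→b7/s1 VC-HIT; vc=[5]
#7 0x3a→b7/s1 L1-HIT; vc=[5]
#8 0x48→b9/s1 MISS; vc=[5,7]
#9 0x3d→b7/s1 VC-HIT; vc=[5,9]
#10 0x3d→b7/s1 L1-HIT; vc=[5,9]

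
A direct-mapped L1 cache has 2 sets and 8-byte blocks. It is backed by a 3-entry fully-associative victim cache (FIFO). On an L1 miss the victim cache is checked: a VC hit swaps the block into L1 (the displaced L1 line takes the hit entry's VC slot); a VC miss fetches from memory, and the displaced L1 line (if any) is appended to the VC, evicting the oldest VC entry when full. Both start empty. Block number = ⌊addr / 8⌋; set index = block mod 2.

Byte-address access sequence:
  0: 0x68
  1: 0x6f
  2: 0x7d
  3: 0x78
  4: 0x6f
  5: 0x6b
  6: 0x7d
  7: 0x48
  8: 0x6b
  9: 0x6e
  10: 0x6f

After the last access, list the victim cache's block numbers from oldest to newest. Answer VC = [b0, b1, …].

VC = [9, 15]

  [0] addr=0x68 blk=13 s=1: MISS | VC []
  [1] addr=0x6f blk=13 s=1: L1-HIT | VC []
  [2] addr=0x7d blk=15 s=1: MISS | VC [13]
  [3] addr=0x78 blk=15 s=1: L1-HIT | VC [13]
  [4] addr=0x6f blk=13 s=1: VC-HIT | VC [15]
  [5] addr=0x6b blk=13 s=1: L1-HIT | VC [15]
  [6] addr=0x7d blk=15 s=1: VC-HIT | VC [13]
  [7] addr=0x48 blk=9 s=1: MISS | VC [13, 15]
  [8] addr=0x6b blk=13 s=1: VC-HIT | VC [9, 15]
  [9] addr=0x6e blk=13 s=1: L1-HIT | VC [9, 15]
  [10] addr=0x6f blk=13 s=1: L1-HIT | VC [9, 15]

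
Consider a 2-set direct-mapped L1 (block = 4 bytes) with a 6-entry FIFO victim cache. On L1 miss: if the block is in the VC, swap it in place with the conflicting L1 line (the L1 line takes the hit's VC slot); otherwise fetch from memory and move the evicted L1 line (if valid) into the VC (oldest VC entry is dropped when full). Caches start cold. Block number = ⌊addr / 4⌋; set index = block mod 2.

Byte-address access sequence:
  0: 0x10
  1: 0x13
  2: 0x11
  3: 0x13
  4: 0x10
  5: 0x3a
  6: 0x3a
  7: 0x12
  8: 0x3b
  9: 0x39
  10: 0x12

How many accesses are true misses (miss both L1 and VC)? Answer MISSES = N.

0: 0x10 (blk 4, set 0) → MISS  vc=[]
1: 0x13 (blk 4, set 0) → L1-HIT  vc=[]
2: 0x11 (blk 4, set 0) → L1-HIT  vc=[]
3: 0x13 (blk 4, set 0) → L1-HIT  vc=[]
4: 0x10 (blk 4, set 0) → L1-HIT  vc=[]
5: 0x3a (blk 14, set 0) → MISS  vc=[4]
6: 0x3a (blk 14, set 0) → L1-HIT  vc=[4]
7: 0x12 (blk 4, set 0) → VC-HIT  vc=[14]
8: 0x3b (blk 14, set 0) → VC-HIT  vc=[4]
9: 0x39 (blk 14, set 0) → L1-HIT  vc=[4]
10: 0x12 (blk 4, set 0) → VC-HIT  vc=[14]

MISSES = 2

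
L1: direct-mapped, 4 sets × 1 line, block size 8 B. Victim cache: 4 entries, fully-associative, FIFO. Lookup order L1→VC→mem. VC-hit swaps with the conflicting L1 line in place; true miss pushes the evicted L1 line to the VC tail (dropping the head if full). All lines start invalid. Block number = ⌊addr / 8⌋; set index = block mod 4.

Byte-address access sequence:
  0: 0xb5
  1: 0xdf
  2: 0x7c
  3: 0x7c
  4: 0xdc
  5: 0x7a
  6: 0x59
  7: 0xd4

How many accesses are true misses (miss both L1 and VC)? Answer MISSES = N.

MISSES = 5

#0 0xb5→b22/s2 MISS; vc=[]
#1 0xdf→b27/s3 MISS; vc=[]
#2 0x7c→b15/s3 MISS; vc=[27]
#3 0x7c→b15/s3 L1-HIT; vc=[27]
#4 0xdc→b27/s3 VC-HIT; vc=[15]
#5 0x7a→b15/s3 VC-HIT; vc=[27]
#6 0x59→b11/s3 MISS; vc=[27,15]
#7 0xd4→b26/s2 MISS; vc=[27,15,22]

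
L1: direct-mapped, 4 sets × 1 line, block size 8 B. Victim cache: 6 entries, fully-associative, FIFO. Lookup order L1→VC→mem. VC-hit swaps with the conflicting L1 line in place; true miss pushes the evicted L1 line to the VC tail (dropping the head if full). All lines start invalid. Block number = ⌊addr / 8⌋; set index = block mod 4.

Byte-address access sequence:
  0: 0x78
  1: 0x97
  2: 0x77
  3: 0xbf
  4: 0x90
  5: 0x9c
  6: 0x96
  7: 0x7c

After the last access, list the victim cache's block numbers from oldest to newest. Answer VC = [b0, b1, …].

#0 0x78→b15/s3 MISS; vc=[]
#1 0x97→b18/s2 MISS; vc=[]
#2 0x77→b14/s2 MISS; vc=[18]
#3 0xbf→b23/s3 MISS; vc=[18,15]
#4 0x90→b18/s2 VC-HIT; vc=[14,15]
#5 0x9c→b19/s3 MISS; vc=[14,15,23]
#6 0x96→b18/s2 L1-HIT; vc=[14,15,23]
#7 0x7c→b15/s3 VC-HIT; vc=[14,19,23]

VC = [14, 19, 23]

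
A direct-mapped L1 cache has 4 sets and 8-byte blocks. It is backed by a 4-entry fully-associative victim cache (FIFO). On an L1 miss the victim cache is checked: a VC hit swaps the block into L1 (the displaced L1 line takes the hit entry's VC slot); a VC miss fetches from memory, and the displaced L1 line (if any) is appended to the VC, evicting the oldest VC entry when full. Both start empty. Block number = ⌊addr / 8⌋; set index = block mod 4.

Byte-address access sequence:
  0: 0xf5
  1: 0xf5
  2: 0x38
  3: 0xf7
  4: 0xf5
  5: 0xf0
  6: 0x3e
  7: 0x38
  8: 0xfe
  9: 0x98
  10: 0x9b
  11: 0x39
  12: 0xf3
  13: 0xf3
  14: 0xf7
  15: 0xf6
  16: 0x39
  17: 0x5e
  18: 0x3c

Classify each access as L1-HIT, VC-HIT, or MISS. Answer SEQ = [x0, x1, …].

SEQ = [MISS, L1-HIT, MISS, L1-HIT, L1-HIT, L1-HIT, L1-HIT, L1-HIT, MISS, MISS, L1-HIT, VC-HIT, L1-HIT, L1-HIT, L1-HIT, L1-HIT, L1-HIT, MISS, VC-HIT]

#0 0xf5→b30/s2 MISS; vc=[]
#1 0xf5→b30/s2 L1-HIT; vc=[]
#2 0x38→b7/s3 MISS; vc=[]
#3 0xf7→b30/s2 L1-HIT; vc=[]
#4 0xf5→b30/s2 L1-HIT; vc=[]
#5 0xf0→b30/s2 L1-HIT; vc=[]
#6 0x3e→b7/s3 L1-HIT; vc=[]
#7 0x38→b7/s3 L1-HIT; vc=[]
#8 0xfe→b31/s3 MISS; vc=[7]
#9 0x98→b19/s3 MISS; vc=[7,31]
#10 0x9b→b19/s3 L1-HIT; vc=[7,31]
#11 0x39→b7/s3 VC-HIT; vc=[19,31]
#12 0xf3→b30/s2 L1-HIT; vc=[19,31]
#13 0xf3→b30/s2 L1-HIT; vc=[19,31]
#14 0xf7→b30/s2 L1-HIT; vc=[19,31]
#15 0xf6→b30/s2 L1-HIT; vc=[19,31]
#16 0x39→b7/s3 L1-HIT; vc=[19,31]
#17 0x5e→b11/s3 MISS; vc=[19,31,7]
#18 0x3c→b7/s3 VC-HIT; vc=[19,31,11]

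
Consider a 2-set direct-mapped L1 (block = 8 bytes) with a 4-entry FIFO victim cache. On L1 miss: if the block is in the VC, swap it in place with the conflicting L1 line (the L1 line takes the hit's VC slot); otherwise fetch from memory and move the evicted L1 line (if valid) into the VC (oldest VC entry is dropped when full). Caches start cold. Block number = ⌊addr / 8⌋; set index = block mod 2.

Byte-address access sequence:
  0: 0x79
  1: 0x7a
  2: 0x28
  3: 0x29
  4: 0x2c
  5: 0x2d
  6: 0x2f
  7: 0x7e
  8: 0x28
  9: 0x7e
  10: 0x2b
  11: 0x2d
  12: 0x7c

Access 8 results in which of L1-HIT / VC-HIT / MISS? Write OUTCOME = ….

  [0] addr=0x79 blk=15 s=1: MISS | VC []
  [1] addr=0x7a blk=15 s=1: L1-HIT | VC []
  [2] addr=0x28 blk=5 s=1: MISS | VC [15]
  [3] addr=0x29 blk=5 s=1: L1-HIT | VC [15]
  [4] addr=0x2c blk=5 s=1: L1-HIT | VC [15]
  [5] addr=0x2d blk=5 s=1: L1-HIT | VC [15]
  [6] addr=0x2f blk=5 s=1: L1-HIT | VC [15]
  [7] addr=0x7e blk=15 s=1: VC-HIT | VC [5]
  [8] addr=0x28 blk=5 s=1: VC-HIT | VC [15]
  [9] addr=0x7e blk=15 s=1: VC-HIT | VC [5]
  [10] addr=0x2b blk=5 s=1: VC-HIT | VC [15]
  [11] addr=0x2d blk=5 s=1: L1-HIT | VC [15]
  [12] addr=0x7c blk=15 s=1: VC-HIT | VC [5]

OUTCOME = VC-HIT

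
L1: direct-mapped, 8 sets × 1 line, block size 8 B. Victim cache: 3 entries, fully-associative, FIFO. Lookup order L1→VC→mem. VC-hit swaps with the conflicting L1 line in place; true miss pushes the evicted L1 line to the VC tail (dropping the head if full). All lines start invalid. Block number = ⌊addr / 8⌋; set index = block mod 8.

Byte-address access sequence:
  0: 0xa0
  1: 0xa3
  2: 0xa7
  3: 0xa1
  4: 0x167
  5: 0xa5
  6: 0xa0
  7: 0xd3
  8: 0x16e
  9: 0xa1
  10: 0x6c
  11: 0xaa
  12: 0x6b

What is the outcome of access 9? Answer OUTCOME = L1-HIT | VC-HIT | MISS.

OUTCOME = L1-HIT

0: 0xa0 (blk 20, set 4) → MISS  vc=[]
1: 0xa3 (blk 20, set 4) → L1-HIT  vc=[]
2: 0xa7 (blk 20, set 4) → L1-HIT  vc=[]
3: 0xa1 (blk 20, set 4) → L1-HIT  vc=[]
4: 0x167 (blk 44, set 4) → MISS  vc=[20]
5: 0xa5 (blk 20, set 4) → VC-HIT  vc=[44]
6: 0xa0 (blk 20, set 4) → L1-HIT  vc=[44]
7: 0xd3 (blk 26, set 2) → MISS  vc=[44]
8: 0x16e (blk 45, set 5) → MISS  vc=[44]
9: 0xa1 (blk 20, set 4) → L1-HIT  vc=[44]
10: 0x6c (blk 13, set 5) → MISS  vc=[44, 45]
11: 0xaa (blk 21, set 5) → MISS  vc=[44, 45, 13]
12: 0x6b (blk 13, set 5) → VC-HIT  vc=[44, 45, 21]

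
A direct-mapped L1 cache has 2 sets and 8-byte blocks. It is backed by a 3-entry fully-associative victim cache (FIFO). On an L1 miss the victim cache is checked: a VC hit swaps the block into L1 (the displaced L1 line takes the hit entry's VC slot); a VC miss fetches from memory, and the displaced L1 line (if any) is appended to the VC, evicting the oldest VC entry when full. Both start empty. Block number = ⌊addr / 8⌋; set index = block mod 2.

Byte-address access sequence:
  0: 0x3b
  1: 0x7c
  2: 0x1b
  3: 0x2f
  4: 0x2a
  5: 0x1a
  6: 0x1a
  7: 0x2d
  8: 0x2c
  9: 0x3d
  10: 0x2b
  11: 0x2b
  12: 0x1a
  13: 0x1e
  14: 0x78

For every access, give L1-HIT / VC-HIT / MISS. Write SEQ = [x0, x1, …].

SEQ = [MISS, MISS, MISS, MISS, L1-HIT, VC-HIT, L1-HIT, VC-HIT, L1-HIT, VC-HIT, VC-HIT, L1-HIT, VC-HIT, L1-HIT, VC-HIT]

0: 0x3b (blk 7, set 1) → MISS  vc=[]
1: 0x7c (blk 15, set 1) → MISS  vc=[7]
2: 0x1b (blk 3, set 1) → MISS  vc=[7, 15]
3: 0x2f (blk 5, set 1) → MISS  vc=[7, 15, 3]
4: 0x2a (blk 5, set 1) → L1-HIT  vc=[7, 15, 3]
5: 0x1a (blk 3, set 1) → VC-HIT  vc=[7, 15, 5]
6: 0x1a (blk 3, set 1) → L1-HIT  vc=[7, 15, 5]
7: 0x2d (blk 5, set 1) → VC-HIT  vc=[7, 15, 3]
8: 0x2c (blk 5, set 1) → L1-HIT  vc=[7, 15, 3]
9: 0x3d (blk 7, set 1) → VC-HIT  vc=[5, 15, 3]
10: 0x2b (blk 5, set 1) → VC-HIT  vc=[7, 15, 3]
11: 0x2b (blk 5, set 1) → L1-HIT  vc=[7, 15, 3]
12: 0x1a (blk 3, set 1) → VC-HIT  vc=[7, 15, 5]
13: 0x1e (blk 3, set 1) → L1-HIT  vc=[7, 15, 5]
14: 0x78 (blk 15, set 1) → VC-HIT  vc=[7, 3, 5]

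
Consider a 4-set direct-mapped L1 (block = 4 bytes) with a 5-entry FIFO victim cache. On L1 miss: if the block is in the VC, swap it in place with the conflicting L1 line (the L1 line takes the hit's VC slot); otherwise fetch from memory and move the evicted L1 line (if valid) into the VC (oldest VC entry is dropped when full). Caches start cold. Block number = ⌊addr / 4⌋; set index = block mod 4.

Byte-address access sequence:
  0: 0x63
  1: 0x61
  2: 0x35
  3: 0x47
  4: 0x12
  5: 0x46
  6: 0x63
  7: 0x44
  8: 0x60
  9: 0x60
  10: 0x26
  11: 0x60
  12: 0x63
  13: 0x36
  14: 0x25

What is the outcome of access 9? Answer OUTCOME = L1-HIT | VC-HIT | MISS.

#0 0x63→b24/s0 MISS; vc=[]
#1 0x61→b24/s0 L1-HIT; vc=[]
#2 0x35→b13/s1 MISS; vc=[]
#3 0x47→b17/s1 MISS; vc=[13]
#4 0x12→b4/s0 MISS; vc=[13,24]
#5 0x46→b17/s1 L1-HIT; vc=[13,24]
#6 0x63→b24/s0 VC-HIT; vc=[13,4]
#7 0x44→b17/s1 L1-HIT; vc=[13,4]
#8 0x60→b24/s0 L1-HIT; vc=[13,4]
#9 0x60→b24/s0 L1-HIT; vc=[13,4]
#10 0x26→b9/s1 MISS; vc=[13,4,17]
#11 0x60→b24/s0 L1-HIT; vc=[13,4,17]
#12 0x63→b24/s0 L1-HIT; vc=[13,4,17]
#13 0x36→b13/s1 VC-HIT; vc=[9,4,17]
#14 0x25→b9/s1 VC-HIT; vc=[13,4,17]

OUTCOME = L1-HIT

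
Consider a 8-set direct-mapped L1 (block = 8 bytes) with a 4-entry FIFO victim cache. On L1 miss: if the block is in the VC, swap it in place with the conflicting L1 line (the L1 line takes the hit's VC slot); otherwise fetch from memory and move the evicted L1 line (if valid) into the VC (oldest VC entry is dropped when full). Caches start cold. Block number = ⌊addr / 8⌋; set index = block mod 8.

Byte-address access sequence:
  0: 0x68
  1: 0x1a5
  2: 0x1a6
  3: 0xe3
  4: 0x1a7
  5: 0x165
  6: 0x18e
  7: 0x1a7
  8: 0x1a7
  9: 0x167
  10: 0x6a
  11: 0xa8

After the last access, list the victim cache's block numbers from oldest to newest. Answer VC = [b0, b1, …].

  [0] addr=0x68 blk=13 s=5: MISS | VC []
  [1] addr=0x1a5 blk=52 s=4: MISS | VC []
  [2] addr=0x1a6 blk=52 s=4: L1-HIT | VC []
  [3] addr=0xe3 blk=28 s=4: MISS | VC [52]
  [4] addr=0x1a7 blk=52 s=4: VC-HIT | VC [28]
  [5] addr=0x165 blk=44 s=4: MISS | VC [28, 52]
  [6] addr=0x18e blk=49 s=1: MISS | VC [28, 52]
  [7] addr=0x1a7 blk=52 s=4: VC-HIT | VC [28, 44]
  [8] addr=0x1a7 blk=52 s=4: L1-HIT | VC [28, 44]
  [9] addr=0x167 blk=44 s=4: VC-HIT | VC [28, 52]
  [10] addr=0x6a blk=13 s=5: L1-HIT | VC [28, 52]
  [11] addr=0xa8 blk=21 s=5: MISS | VC [28, 52, 13]

VC = [28, 52, 13]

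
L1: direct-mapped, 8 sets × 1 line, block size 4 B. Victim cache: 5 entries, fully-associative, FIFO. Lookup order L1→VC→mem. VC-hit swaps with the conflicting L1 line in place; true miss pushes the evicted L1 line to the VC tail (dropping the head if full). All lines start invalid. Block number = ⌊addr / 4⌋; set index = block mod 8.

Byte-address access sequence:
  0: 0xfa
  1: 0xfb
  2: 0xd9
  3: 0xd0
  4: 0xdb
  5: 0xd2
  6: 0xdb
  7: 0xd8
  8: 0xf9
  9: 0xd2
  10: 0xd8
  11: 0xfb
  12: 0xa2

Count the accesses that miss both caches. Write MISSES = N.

MISSES = 4

  [0] addr=0xfa blk=62 s=6: MISS | VC []
  [1] addr=0xfb blk=62 s=6: L1-HIT | VC []
  [2] addr=0xd9 blk=54 s=6: MISS | VC [62]
  [3] addr=0xd0 blk=52 s=4: MISS | VC [62]
  [4] addr=0xdb blk=54 s=6: L1-HIT | VC [62]
  [5] addr=0xd2 blk=52 s=4: L1-HIT | VC [62]
  [6] addr=0xdb blk=54 s=6: L1-HIT | VC [62]
  [7] addr=0xd8 blk=54 s=6: L1-HIT | VC [62]
  [8] addr=0xf9 blk=62 s=6: VC-HIT | VC [54]
  [9] addr=0xd2 blk=52 s=4: L1-HIT | VC [54]
  [10] addr=0xd8 blk=54 s=6: VC-HIT | VC [62]
  [11] addr=0xfb blk=62 s=6: VC-HIT | VC [54]
  [12] addr=0xa2 blk=40 s=0: MISS | VC [54]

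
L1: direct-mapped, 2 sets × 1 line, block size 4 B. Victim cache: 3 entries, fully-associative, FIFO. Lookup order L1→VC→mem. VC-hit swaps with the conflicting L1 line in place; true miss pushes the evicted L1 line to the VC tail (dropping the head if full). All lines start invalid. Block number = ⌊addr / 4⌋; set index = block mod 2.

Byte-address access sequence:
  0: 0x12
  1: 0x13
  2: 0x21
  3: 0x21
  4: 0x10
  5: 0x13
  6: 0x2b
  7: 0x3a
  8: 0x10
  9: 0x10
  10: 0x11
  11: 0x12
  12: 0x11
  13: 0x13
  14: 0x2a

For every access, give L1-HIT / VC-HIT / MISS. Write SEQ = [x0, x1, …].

SEQ = [MISS, L1-HIT, MISS, L1-HIT, VC-HIT, L1-HIT, MISS, MISS, VC-HIT, L1-HIT, L1-HIT, L1-HIT, L1-HIT, L1-HIT, VC-HIT]

#0 0x12→b4/s0 MISS; vc=[]
#1 0x13→b4/s0 L1-HIT; vc=[]
#2 0x21→b8/s0 MISS; vc=[4]
#3 0x21→b8/s0 L1-HIT; vc=[4]
#4 0x10→b4/s0 VC-HIT; vc=[8]
#5 0x13→b4/s0 L1-HIT; vc=[8]
#6 0x2b→b10/s0 MISS; vc=[8,4]
#7 0x3a→b14/s0 MISS; vc=[8,4,10]
#8 0x10→b4/s0 VC-HIT; vc=[8,14,10]
#9 0x10→b4/s0 L1-HIT; vc=[8,14,10]
#10 0x11→b4/s0 L1-HIT; vc=[8,14,10]
#11 0x12→b4/s0 L1-HIT; vc=[8,14,10]
#12 0x11→b4/s0 L1-HIT; vc=[8,14,10]
#13 0x13→b4/s0 L1-HIT; vc=[8,14,10]
#14 0x2a→b10/s0 VC-HIT; vc=[8,14,4]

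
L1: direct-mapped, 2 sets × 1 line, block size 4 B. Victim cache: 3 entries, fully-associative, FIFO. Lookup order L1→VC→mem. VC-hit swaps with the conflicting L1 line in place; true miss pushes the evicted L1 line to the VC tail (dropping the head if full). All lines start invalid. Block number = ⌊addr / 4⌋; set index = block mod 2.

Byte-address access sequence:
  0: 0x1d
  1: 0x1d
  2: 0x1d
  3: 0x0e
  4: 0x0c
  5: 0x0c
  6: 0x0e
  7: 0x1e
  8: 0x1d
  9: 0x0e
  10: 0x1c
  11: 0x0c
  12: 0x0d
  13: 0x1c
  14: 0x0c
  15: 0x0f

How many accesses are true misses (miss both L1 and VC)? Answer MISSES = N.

#0 0x1d→b7/s1 MISS; vc=[]
#1 0x1d→b7/s1 L1-HIT; vc=[]
#2 0x1d→b7/s1 L1-HIT; vc=[]
#3 0xe→b3/s1 MISS; vc=[7]
#4 0xc→b3/s1 L1-HIT; vc=[7]
#5 0xc→b3/s1 L1-HIT; vc=[7]
#6 0xe→b3/s1 L1-HIT; vc=[7]
#7 0x1e→b7/s1 VC-HIT; vc=[3]
#8 0x1d→b7/s1 L1-HIT; vc=[3]
#9 0xe→b3/s1 VC-HIT; vc=[7]
#10 0x1c→b7/s1 VC-HIT; vc=[3]
#11 0xc→b3/s1 VC-HIT; vc=[7]
#12 0xd→b3/s1 L1-HIT; vc=[7]
#13 0x1c→b7/s1 VC-HIT; vc=[3]
#14 0xc→b3/s1 VC-HIT; vc=[7]
#15 0xf→b3/s1 L1-HIT; vc=[7]

MISSES = 2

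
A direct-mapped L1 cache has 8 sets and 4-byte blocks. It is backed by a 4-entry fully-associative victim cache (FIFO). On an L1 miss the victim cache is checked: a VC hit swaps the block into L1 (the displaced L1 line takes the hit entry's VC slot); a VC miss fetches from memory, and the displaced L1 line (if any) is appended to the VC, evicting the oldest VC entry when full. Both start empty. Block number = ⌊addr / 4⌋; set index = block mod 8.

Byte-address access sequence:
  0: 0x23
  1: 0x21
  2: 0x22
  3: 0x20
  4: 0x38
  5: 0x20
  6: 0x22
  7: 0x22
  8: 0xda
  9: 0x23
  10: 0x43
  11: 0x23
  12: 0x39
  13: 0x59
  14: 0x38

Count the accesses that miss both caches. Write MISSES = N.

0: 0x23 (blk 8, set 0) → MISS  vc=[]
1: 0x21 (blk 8, set 0) → L1-HIT  vc=[]
2: 0x22 (blk 8, set 0) → L1-HIT  vc=[]
3: 0x20 (blk 8, set 0) → L1-HIT  vc=[]
4: 0x38 (blk 14, set 6) → MISS  vc=[]
5: 0x20 (blk 8, set 0) → L1-HIT  vc=[]
6: 0x22 (blk 8, set 0) → L1-HIT  vc=[]
7: 0x22 (blk 8, set 0) → L1-HIT  vc=[]
8: 0xda (blk 54, set 6) → MISS  vc=[14]
9: 0x23 (blk 8, set 0) → L1-HIT  vc=[14]
10: 0x43 (blk 16, set 0) → MISS  vc=[14, 8]
11: 0x23 (blk 8, set 0) → VC-HIT  vc=[14, 16]
12: 0x39 (blk 14, set 6) → VC-HIT  vc=[54, 16]
13: 0x59 (blk 22, set 6) → MISS  vc=[54, 16, 14]
14: 0x38 (blk 14, set 6) → VC-HIT  vc=[54, 16, 22]

MISSES = 5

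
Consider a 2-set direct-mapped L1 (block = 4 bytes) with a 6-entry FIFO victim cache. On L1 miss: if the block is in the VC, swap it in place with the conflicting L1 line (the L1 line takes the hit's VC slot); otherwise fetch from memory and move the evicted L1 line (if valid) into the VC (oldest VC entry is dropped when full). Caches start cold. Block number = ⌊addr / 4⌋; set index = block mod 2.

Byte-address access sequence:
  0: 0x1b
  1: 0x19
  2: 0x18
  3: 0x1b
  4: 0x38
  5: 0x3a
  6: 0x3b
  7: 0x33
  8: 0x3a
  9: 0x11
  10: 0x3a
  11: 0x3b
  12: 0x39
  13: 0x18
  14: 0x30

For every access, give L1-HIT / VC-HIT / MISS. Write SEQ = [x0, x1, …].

#0 0x1b→b6/s0 MISS; vc=[]
#1 0x19→b6/s0 L1-HIT; vc=[]
#2 0x18→b6/s0 L1-HIT; vc=[]
#3 0x1b→b6/s0 L1-HIT; vc=[]
#4 0x38→b14/s0 MISS; vc=[6]
#5 0x3a→b14/s0 L1-HIT; vc=[6]
#6 0x3b→b14/s0 L1-HIT; vc=[6]
#7 0x33→b12/s0 MISS; vc=[6,14]
#8 0x3a→b14/s0 VC-HIT; vc=[6,12]
#9 0x11→b4/s0 MISS; vc=[6,12,14]
#10 0x3a→b14/s0 VC-HIT; vc=[6,12,4]
#11 0x3b→b14/s0 L1-HIT; vc=[6,12,4]
#12 0x39→b14/s0 L1-HIT; vc=[6,12,4]
#13 0x18→b6/s0 VC-HIT; vc=[14,12,4]
#14 0x30→b12/s0 VC-HIT; vc=[14,6,4]

SEQ = [MISS, L1-HIT, L1-HIT, L1-HIT, MISS, L1-HIT, L1-HIT, MISS, VC-HIT, MISS, VC-HIT, L1-HIT, L1-HIT, VC-HIT, VC-HIT]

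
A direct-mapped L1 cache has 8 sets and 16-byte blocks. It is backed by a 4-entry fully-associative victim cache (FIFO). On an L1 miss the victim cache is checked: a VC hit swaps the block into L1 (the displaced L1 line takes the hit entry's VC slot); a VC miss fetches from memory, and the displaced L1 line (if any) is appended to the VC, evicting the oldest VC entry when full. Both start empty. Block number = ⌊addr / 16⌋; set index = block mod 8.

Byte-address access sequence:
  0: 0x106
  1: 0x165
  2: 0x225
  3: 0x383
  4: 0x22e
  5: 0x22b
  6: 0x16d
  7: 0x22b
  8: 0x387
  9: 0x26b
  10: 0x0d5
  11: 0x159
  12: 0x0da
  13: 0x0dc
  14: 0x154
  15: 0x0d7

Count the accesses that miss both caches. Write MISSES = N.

MISSES = 7

  [0] addr=0x106 blk=16 s=0: MISS | VC []
  [1] addr=0x165 blk=22 s=6: MISS | VC []
  [2] addr=0x225 blk=34 s=2: MISS | VC []
  [3] addr=0x383 blk=56 s=0: MISS | VC [16]
  [4] addr=0x22e blk=34 s=2: L1-HIT | VC [16]
  [5] addr=0x22b blk=34 s=2: L1-HIT | VC [16]
  [6] addr=0x16d blk=22 s=6: L1-HIT | VC [16]
  [7] addr=0x22b blk=34 s=2: L1-HIT | VC [16]
  [8] addr=0x387 blk=56 s=0: L1-HIT | VC [16]
  [9] addr=0x26b blk=38 s=6: MISS | VC [16, 22]
  [10] addr=0xd5 blk=13 s=5: MISS | VC [16, 22]
  [11] addr=0x159 blk=21 s=5: MISS | VC [16, 22, 13]
  [12] addr=0xda blk=13 s=5: VC-HIT | VC [16, 22, 21]
  [13] addr=0xdc blk=13 s=5: L1-HIT | VC [16, 22, 21]
  [14] addr=0x154 blk=21 s=5: VC-HIT | VC [16, 22, 13]
  [15] addr=0xd7 blk=13 s=5: VC-HIT | VC [16, 22, 21]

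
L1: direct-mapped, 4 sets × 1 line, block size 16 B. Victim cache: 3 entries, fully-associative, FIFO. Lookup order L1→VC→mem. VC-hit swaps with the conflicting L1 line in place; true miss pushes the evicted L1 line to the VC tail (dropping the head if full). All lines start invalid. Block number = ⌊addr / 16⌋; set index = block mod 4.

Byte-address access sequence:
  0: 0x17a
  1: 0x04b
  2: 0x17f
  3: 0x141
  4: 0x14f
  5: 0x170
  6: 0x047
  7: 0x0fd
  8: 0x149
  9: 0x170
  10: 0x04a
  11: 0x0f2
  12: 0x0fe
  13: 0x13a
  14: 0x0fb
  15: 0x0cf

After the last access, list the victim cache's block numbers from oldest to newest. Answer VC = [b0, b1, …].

#0 0x17a→b23/s3 MISS; vc=[]
#1 0x4b→b4/s0 MISS; vc=[]
#2 0x17f→b23/s3 L1-HIT; vc=[]
#3 0x141→b20/s0 MISS; vc=[4]
#4 0x14f→b20/s0 L1-HIT; vc=[4]
#5 0x170→b23/s3 L1-HIT; vc=[4]
#6 0x47→b4/s0 VC-HIT; vc=[20]
#7 0xfd→b15/s3 MISS; vc=[20,23]
#8 0x149→b20/s0 VC-HIT; vc=[4,23]
#9 0x170→b23/s3 VC-HIT; vc=[4,15]
#10 0x4a→b4/s0 VC-HIT; vc=[20,15]
#11 0xf2→b15/s3 VC-HIT; vc=[20,23]
#12 0xfe→b15/s3 L1-HIT; vc=[20,23]
#13 0x13a→b19/s3 MISS; vc=[20,23,15]
#14 0xfb→b15/s3 VC-HIT; vc=[20,23,19]
#15 0xcf→b12/s0 MISS; vc=[23,19,4]

VC = [23, 19, 4]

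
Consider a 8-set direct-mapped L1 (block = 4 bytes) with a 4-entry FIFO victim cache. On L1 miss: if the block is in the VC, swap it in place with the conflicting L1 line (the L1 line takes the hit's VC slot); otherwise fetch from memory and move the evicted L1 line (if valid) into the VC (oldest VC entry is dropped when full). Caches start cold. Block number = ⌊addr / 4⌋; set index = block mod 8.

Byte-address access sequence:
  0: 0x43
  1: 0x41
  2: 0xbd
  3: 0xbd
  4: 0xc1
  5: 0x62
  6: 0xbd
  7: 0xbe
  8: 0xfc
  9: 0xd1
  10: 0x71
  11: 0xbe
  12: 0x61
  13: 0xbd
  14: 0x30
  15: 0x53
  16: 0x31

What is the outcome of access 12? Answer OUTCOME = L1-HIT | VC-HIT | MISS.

OUTCOME = L1-HIT

0: 0x43 (blk 16, set 0) → MISS  vc=[]
1: 0x41 (blk 16, set 0) → L1-HIT  vc=[]
2: 0xbd (blk 47, set 7) → MISS  vc=[]
3: 0xbd (blk 47, set 7) → L1-HIT  vc=[]
4: 0xc1 (blk 48, set 0) → MISS  vc=[16]
5: 0x62 (blk 24, set 0) → MISS  vc=[16, 48]
6: 0xbd (blk 47, set 7) → L1-HIT  vc=[16, 48]
7: 0xbe (blk 47, set 7) → L1-HIT  vc=[16, 48]
8: 0xfc (blk 63, set 7) → MISS  vc=[16, 48, 47]
9: 0xd1 (blk 52, set 4) → MISS  vc=[16, 48, 47]
10: 0x71 (blk 28, set 4) → MISS  vc=[16, 48, 47, 52]
11: 0xbe (blk 47, set 7) → VC-HIT  vc=[16, 48, 63, 52]
12: 0x61 (blk 24, set 0) → L1-HIT  vc=[16, 48, 63, 52]
13: 0xbd (blk 47, set 7) → L1-HIT  vc=[16, 48, 63, 52]
14: 0x30 (blk 12, set 4) → MISS  vc=[48, 63, 52, 28]
15: 0x53 (blk 20, set 4) → MISS  vc=[63, 52, 28, 12]
16: 0x31 (blk 12, set 4) → VC-HIT  vc=[63, 52, 28, 20]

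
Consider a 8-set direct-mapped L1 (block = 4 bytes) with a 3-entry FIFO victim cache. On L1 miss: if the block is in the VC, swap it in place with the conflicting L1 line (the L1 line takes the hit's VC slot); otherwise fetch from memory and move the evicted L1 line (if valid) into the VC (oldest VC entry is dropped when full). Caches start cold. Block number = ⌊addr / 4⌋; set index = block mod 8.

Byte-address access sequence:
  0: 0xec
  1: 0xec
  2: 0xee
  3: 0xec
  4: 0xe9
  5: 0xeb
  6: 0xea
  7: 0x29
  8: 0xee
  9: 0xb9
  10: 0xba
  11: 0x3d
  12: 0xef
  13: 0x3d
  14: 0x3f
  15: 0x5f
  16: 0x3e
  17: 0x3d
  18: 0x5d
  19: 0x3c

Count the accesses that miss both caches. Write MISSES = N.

MISSES = 6

0: 0xec (blk 59, set 3) → MISS  vc=[]
1: 0xec (blk 59, set 3) → L1-HIT  vc=[]
2: 0xee (blk 59, set 3) → L1-HIT  vc=[]
3: 0xec (blk 59, set 3) → L1-HIT  vc=[]
4: 0xe9 (blk 58, set 2) → MISS  vc=[]
5: 0xeb (blk 58, set 2) → L1-HIT  vc=[]
6: 0xea (blk 58, set 2) → L1-HIT  vc=[]
7: 0x29 (blk 10, set 2) → MISS  vc=[58]
8: 0xee (blk 59, set 3) → L1-HIT  vc=[58]
9: 0xb9 (blk 46, set 6) → MISS  vc=[58]
10: 0xba (blk 46, set 6) → L1-HIT  vc=[58]
11: 0x3d (blk 15, set 7) → MISS  vc=[58]
12: 0xef (blk 59, set 3) → L1-HIT  vc=[58]
13: 0x3d (blk 15, set 7) → L1-HIT  vc=[58]
14: 0x3f (blk 15, set 7) → L1-HIT  vc=[58]
15: 0x5f (blk 23, set 7) → MISS  vc=[58, 15]
16: 0x3e (blk 15, set 7) → VC-HIT  vc=[58, 23]
17: 0x3d (blk 15, set 7) → L1-HIT  vc=[58, 23]
18: 0x5d (blk 23, set 7) → VC-HIT  vc=[58, 15]
19: 0x3c (blk 15, set 7) → VC-HIT  vc=[58, 23]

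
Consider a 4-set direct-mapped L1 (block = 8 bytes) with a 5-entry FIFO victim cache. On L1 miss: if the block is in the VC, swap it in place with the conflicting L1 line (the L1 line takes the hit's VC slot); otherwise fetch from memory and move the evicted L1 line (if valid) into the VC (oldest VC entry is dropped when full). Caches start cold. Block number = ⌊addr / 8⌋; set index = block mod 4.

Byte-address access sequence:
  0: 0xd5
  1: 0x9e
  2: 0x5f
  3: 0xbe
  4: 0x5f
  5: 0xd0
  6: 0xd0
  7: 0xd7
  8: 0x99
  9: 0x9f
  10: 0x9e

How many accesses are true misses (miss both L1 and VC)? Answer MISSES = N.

#0 0xd5→b26/s2 MISS; vc=[]
#1 0x9e→b19/s3 MISS; vc=[]
#2 0x5f→b11/s3 MISS; vc=[19]
#3 0xbe→b23/s3 MISS; vc=[19,11]
#4 0x5f→b11/s3 VC-HIT; vc=[19,23]
#5 0xd0→b26/s2 L1-HIT; vc=[19,23]
#6 0xd0→b26/s2 L1-HIT; vc=[19,23]
#7 0xd7→b26/s2 L1-HIT; vc=[19,23]
#8 0x99→b19/s3 VC-HIT; vc=[11,23]
#9 0x9f→b19/s3 L1-HIT; vc=[11,23]
#10 0x9e→b19/s3 L1-HIT; vc=[11,23]

MISSES = 4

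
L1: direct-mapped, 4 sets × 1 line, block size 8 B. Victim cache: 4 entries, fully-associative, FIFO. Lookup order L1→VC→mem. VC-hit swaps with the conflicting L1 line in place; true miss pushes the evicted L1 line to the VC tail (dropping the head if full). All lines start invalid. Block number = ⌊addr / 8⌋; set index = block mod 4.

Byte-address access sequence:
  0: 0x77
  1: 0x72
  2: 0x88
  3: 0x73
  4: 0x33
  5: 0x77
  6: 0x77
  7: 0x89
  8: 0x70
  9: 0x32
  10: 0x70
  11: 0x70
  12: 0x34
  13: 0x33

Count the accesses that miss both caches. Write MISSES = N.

  [0] addr=0x77 blk=14 s=2: MISS | VC []
  [1] addr=0x72 blk=14 s=2: L1-HIT | VC []
  [2] addr=0x88 blk=17 s=1: MISS | VC []
  [3] addr=0x73 blk=14 s=2: L1-HIT | VC []
  [4] addr=0x33 blk=6 s=2: MISS | VC [14]
  [5] addr=0x77 blk=14 s=2: VC-HIT | VC [6]
  [6] addr=0x77 blk=14 s=2: L1-HIT | VC [6]
  [7] addr=0x89 blk=17 s=1: L1-HIT | VC [6]
  [8] addr=0x70 blk=14 s=2: L1-HIT | VC [6]
  [9] addr=0x32 blk=6 s=2: VC-HIT | VC [14]
  [10] addr=0x70 blk=14 s=2: VC-HIT | VC [6]
  [11] addr=0x70 blk=14 s=2: L1-HIT | VC [6]
  [12] addr=0x34 blk=6 s=2: VC-HIT | VC [14]
  [13] addr=0x33 blk=6 s=2: L1-HIT | VC [14]

MISSES = 3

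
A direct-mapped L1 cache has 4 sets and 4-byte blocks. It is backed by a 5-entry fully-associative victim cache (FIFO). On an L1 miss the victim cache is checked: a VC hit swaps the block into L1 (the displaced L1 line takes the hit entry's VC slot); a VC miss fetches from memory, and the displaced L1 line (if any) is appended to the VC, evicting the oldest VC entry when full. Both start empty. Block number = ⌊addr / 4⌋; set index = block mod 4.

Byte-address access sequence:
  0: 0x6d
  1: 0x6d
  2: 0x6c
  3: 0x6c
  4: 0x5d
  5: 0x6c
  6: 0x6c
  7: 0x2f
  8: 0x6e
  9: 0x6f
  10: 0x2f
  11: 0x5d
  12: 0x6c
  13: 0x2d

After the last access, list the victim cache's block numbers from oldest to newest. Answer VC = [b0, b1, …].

VC = [27, 23]

  [0] addr=0x6d blk=27 s=3: MISS | VC []
  [1] addr=0x6d blk=27 s=3: L1-HIT | VC []
  [2] addr=0x6c blk=27 s=3: L1-HIT | VC []
  [3] addr=0x6c blk=27 s=3: L1-HIT | VC []
  [4] addr=0x5d blk=23 s=3: MISS | VC [27]
  [5] addr=0x6c blk=27 s=3: VC-HIT | VC [23]
  [6] addr=0x6c blk=27 s=3: L1-HIT | VC [23]
  [7] addr=0x2f blk=11 s=3: MISS | VC [23, 27]
  [8] addr=0x6e blk=27 s=3: VC-HIT | VC [23, 11]
  [9] addr=0x6f blk=27 s=3: L1-HIT | VC [23, 11]
  [10] addr=0x2f blk=11 s=3: VC-HIT | VC [23, 27]
  [11] addr=0x5d blk=23 s=3: VC-HIT | VC [11, 27]
  [12] addr=0x6c blk=27 s=3: VC-HIT | VC [11, 23]
  [13] addr=0x2d blk=11 s=3: VC-HIT | VC [27, 23]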